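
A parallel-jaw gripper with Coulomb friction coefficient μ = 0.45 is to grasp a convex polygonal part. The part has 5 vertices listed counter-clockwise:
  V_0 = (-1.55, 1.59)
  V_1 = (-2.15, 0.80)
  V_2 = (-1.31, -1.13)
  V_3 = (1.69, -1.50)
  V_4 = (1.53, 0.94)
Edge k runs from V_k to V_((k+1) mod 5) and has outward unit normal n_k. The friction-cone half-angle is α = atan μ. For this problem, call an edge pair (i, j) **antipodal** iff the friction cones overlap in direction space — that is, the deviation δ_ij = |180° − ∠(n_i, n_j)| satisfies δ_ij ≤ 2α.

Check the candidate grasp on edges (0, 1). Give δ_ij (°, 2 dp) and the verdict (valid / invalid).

δ = 119.26°, invalid

α = atan 0.45 = 24.23°;  2α = 48.46°
edge 0: e_0 = (-0.60, -0.79);  n_0 = (-0.7964, +0.6048)
edge 1: e_1 = (+0.84, -1.93);  n_1 = (-0.9169, -0.3991)
∠(n_0, n_1) = 60.74°
δ = |180° − 60.74°| = 119.26°
119.26° > 2α = 48.46°  →  invalid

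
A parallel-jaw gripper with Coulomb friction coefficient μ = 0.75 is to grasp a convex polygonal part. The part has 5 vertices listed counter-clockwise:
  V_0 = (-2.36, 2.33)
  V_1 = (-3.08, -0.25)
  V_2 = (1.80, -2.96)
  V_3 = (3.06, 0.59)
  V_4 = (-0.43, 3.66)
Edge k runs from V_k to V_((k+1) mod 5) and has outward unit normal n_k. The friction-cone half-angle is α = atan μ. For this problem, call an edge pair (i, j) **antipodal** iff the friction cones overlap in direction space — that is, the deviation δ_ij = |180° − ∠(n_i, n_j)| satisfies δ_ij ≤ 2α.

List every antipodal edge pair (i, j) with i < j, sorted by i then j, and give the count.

α = atan 0.75 = 36.87°;  2α = 73.74°
n_0 = (-0.9632, +0.2688)
n_1 = (-0.4855, -0.8742)
n_2 = (+0.9424, -0.3345)
n_3 = (+0.6605, +0.7508)
n_4 = (-0.5674, +0.8234)
  (0,1): δ = 103.45°  ·
  (0,2): δ = 3.95°  ✓
  (0,3): δ = 64.26°  ✓
  (0,4): δ = 140.16°  ·
  (1,2): δ = 80.50°  ·
  (1,3): δ = 12.29°  ✓
  (1,4): δ = 63.62°  ✓
  (2,3): δ = 111.80°  ·
  (2,4): δ = 35.89°  ✓
  (3,4): δ = 104.09°  ·
antipodal pairs: 5

count = 5; pairs: (0,2), (0,3), (1,3), (1,4), (2,4)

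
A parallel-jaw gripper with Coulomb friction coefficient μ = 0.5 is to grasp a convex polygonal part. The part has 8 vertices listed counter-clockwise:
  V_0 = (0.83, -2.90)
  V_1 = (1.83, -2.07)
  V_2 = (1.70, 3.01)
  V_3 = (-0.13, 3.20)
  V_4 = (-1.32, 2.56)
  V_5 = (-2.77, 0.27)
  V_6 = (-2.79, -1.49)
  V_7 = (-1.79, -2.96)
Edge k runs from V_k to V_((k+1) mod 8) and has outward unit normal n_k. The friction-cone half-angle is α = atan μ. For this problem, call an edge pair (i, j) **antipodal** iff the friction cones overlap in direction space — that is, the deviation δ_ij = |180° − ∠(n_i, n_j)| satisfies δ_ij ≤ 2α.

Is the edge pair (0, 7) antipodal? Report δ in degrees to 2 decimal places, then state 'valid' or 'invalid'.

α = atan 0.5 = 26.57°;  2α = 53.13°
edge 0: e_0 = (+1.00, +0.83);  n_0 = (+0.6387, -0.7695)
edge 7: e_7 = (+2.62, +0.06);  n_7 = (+0.0229, -0.9997)
∠(n_0, n_7) = 38.38°
δ = |180° − 38.38°| = 141.62°
141.62° > 2α = 53.13°  →  invalid

δ = 141.62°, invalid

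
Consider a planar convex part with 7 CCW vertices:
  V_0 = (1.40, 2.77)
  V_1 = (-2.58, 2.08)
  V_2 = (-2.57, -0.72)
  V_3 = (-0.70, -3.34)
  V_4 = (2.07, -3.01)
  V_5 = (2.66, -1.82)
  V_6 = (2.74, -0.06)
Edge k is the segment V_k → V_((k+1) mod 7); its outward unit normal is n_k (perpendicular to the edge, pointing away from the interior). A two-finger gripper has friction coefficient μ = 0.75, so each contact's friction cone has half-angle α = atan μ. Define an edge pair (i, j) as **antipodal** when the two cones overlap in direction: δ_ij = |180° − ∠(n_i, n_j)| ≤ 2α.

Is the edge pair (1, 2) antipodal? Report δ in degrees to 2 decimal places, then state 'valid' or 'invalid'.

α = atan 0.75 = 36.87°;  2α = 73.74°
edge 1: e_1 = (+0.01, -2.80);  n_1 = (-1.0000, -0.0036)
edge 2: e_2 = (+1.87, -2.62);  n_2 = (-0.8139, -0.5809)
∠(n_1, n_2) = 35.31°
δ = |180° − 35.31°| = 144.69°
144.69° > 2α = 73.74°  →  invalid

δ = 144.69°, invalid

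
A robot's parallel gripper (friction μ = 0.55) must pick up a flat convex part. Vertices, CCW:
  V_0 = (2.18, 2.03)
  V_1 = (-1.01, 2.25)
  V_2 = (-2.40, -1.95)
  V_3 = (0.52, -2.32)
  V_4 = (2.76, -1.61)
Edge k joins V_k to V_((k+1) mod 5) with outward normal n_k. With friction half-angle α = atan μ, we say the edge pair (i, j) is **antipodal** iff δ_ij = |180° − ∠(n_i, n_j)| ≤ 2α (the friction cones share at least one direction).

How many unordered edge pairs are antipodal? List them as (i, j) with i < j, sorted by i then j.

α = atan 0.55 = 28.81°;  2α = 57.62°
n_0 = (+0.0688, +0.9976)
n_1 = (-0.9494, +0.3142)
n_2 = (-0.1257, -0.9921)
n_3 = (+0.3021, -0.9533)
n_4 = (+0.9875, +0.1574)
  (0,1): δ = 104.37°  ·
  (0,2): δ = 3.28°  ✓
  (0,3): δ = 21.53°  ✓
  (0,4): δ = 103.00°  ·
  (1,2): δ = 78.91°  ·
  (1,3): δ = 54.10°  ✓
  (1,4): δ = 27.37°  ✓
  (2,3): δ = 155.19°  ·
  (2,4): δ = 73.72°  ·
  (3,4): δ = 98.53°  ·
antipodal pairs: 4

count = 4; pairs: (0,2), (0,3), (1,3), (1,4)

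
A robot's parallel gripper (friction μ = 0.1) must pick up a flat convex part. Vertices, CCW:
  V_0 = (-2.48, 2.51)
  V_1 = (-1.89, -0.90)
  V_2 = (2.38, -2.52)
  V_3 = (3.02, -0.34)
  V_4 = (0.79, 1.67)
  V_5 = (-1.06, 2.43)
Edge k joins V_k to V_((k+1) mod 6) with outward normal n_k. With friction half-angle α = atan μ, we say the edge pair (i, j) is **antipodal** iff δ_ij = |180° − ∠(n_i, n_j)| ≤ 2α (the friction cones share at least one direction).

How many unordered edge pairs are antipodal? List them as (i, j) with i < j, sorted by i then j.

α = atan 0.1 = 5.71°;  2α = 11.42°
n_0 = (-0.9854, -0.1705)
n_1 = (-0.3547, -0.9350)
n_2 = (+0.9595, -0.2817)
n_3 = (+0.6695, +0.7428)
n_4 = (+0.3800, +0.9250)
n_5 = (+0.0562, +0.9984)
  (0,1): δ = 120.59°  ·
  (0,2): δ = 26.18°  ·
  (0,3): δ = 38.15°  ·
  (0,4): δ = 57.85°  ·
  (0,5): δ = 76.96°  ·
  (1,2): δ = 85.58°  ·
  (1,3): δ = 21.25°  ·
  (1,4): δ = 1.56°  ✓
  (1,5): δ = 17.55°  ·
  (2,3): δ = 115.67°  ·
  (2,4): δ = 95.97°  ·
  (2,5): δ = 76.86°  ·
  (3,4): δ = 160.30°  ·
  (3,5): δ = 141.19°  ·
  (4,5): δ = 160.89°  ·
antipodal pairs: 1

count = 1; pairs: (1,4)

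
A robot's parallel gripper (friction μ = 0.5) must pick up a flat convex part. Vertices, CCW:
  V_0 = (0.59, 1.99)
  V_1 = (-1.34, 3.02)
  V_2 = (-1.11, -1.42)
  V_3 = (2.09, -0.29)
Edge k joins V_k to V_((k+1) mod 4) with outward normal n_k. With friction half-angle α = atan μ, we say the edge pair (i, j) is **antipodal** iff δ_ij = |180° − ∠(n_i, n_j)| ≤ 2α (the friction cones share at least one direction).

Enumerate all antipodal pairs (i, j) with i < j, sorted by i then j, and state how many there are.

α = atan 0.5 = 26.57°;  2α = 53.13°
n_0 = (+0.4708, +0.8822)
n_1 = (-0.9987, -0.0517)
n_2 = (+0.3330, -0.9429)
n_3 = (+0.8354, +0.5496)
  (0,1): δ = 58.95°  ·
  (0,2): δ = 47.54°  ✓
  (0,3): δ = 151.43°  ·
  (1,2): δ = 73.52°  ·
  (1,3): δ = 30.38°  ✓
  (2,3): δ = 76.11°  ·
antipodal pairs: 2

count = 2; pairs: (0,2), (1,3)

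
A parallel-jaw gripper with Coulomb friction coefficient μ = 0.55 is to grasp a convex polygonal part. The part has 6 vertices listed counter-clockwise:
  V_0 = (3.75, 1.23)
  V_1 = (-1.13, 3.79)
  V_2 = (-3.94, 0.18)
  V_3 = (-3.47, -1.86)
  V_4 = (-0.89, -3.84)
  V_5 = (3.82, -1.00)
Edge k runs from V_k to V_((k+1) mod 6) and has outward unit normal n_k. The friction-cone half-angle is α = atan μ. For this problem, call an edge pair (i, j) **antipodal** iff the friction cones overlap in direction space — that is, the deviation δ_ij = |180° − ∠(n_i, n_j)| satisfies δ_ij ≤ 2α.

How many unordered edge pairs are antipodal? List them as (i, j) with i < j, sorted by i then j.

count = 6; pairs: (0,2), (0,3), (1,4), (1,5), (2,5), (3,5)

α = atan 0.55 = 28.81°;  2α = 57.62°
n_0 = (+0.4645, +0.8855)
n_1 = (-0.7891, +0.6142)
n_2 = (-0.9745, -0.2245)
n_3 = (-0.6088, -0.7933)
n_4 = (+0.5164, -0.8564)
n_5 = (+0.9995, +0.0314)
  (0,1): δ = 100.22°  ·
  (0,2): δ = 49.34°  ✓
  (0,3): δ = 9.82°  ✓
  (0,4): δ = 58.77°  ·
  (0,5): δ = 119.48°  ·
  (1,2): δ = 129.13°  ·
  (1,3): δ = 89.61°  ·
  (1,4): δ = 21.01°  ✓
  (1,5): δ = 39.69°  ✓
  (2,3): δ = 140.48°  ·
  (2,4): δ = 71.89°  ·
  (2,5): δ = 11.18°  ✓
  (3,4): δ = 111.41°  ·
  (3,5): δ = 50.70°  ✓
  (4,5): δ = 119.29°  ·
antipodal pairs: 6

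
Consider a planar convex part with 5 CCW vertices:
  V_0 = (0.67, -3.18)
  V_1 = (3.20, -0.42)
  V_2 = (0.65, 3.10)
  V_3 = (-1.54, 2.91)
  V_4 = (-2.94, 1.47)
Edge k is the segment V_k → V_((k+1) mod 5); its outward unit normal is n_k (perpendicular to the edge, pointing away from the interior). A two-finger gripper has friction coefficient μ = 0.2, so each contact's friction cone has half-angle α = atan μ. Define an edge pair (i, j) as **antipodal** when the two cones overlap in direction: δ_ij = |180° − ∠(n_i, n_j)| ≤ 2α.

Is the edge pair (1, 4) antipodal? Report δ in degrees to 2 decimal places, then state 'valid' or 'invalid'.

α = atan 0.2 = 11.31°;  2α = 22.62°
edge 1: e_1 = (-2.55, +3.52);  n_1 = (+0.8098, +0.5867)
edge 4: e_4 = (+3.61, -4.65);  n_4 = (-0.7899, -0.6132)
∠(n_1, n_4) = 178.10°
δ = |180° − 178.10°| = 1.90°
1.90° ≤ 2α = 22.62°  →  valid

δ = 1.90°, valid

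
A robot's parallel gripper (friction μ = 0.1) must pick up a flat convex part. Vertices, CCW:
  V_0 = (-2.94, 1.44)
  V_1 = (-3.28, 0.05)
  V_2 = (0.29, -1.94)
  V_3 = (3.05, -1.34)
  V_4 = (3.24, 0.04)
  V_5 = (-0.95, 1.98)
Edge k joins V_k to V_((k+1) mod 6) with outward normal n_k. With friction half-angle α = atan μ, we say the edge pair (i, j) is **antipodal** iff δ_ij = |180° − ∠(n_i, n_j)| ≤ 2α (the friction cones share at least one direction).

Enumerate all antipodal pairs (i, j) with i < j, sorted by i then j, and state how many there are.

count = 3; pairs: (0,3), (1,4), (2,5)

α = atan 0.1 = 5.71°;  2α = 11.42°
n_0 = (-0.9714, +0.2376)
n_1 = (-0.4869, -0.8735)
n_2 = (+0.2124, -0.9772)
n_3 = (+0.9907, -0.1364)
n_4 = (+0.4202, +0.9075)
n_5 = (-0.2619, +0.9651)
  (0,1): δ = 105.39°  ·
  (0,2): δ = 63.99°  ·
  (0,3): δ = 5.91°  ✓
  (0,4): δ = 78.90°  ·
  (0,5): δ = 118.93°  ·
  (1,2): δ = 138.60°  ·
  (1,3): δ = 68.70°  ·
  (1,4): δ = 4.29°  ✓
  (1,5): δ = 44.32°  ·
  (2,3): δ = 110.10°  ·
  (2,4): δ = 37.11°  ·
  (2,5): δ = 2.92°  ✓
  (3,4): δ = 107.01°  ·
  (3,5): δ = 66.98°  ·
  (4,5): δ = 139.97°  ·
antipodal pairs: 3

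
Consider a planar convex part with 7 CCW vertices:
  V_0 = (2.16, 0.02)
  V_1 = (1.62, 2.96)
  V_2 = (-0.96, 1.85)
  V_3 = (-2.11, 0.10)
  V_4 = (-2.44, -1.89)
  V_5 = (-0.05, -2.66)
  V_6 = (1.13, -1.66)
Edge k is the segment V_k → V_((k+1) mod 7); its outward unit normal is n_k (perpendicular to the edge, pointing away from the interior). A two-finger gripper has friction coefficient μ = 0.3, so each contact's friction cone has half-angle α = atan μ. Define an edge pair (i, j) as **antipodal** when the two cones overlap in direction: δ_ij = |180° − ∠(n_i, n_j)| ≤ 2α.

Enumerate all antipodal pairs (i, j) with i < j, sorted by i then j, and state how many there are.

α = atan 0.3 = 16.70°;  2α = 33.40°
n_0 = (+0.9835, +0.1807)
n_1 = (-0.3952, +0.9186)
n_2 = (-0.8357, +0.5492)
n_3 = (-0.9865, +0.1636)
n_4 = (-0.3067, -0.9518)
n_5 = (+0.6465, -0.7629)
n_6 = (+0.8525, -0.5227)
  (0,1): δ = 77.13°  ·
  (0,2): δ = 43.72°  ·
  (0,3): δ = 19.82°  ✓
  (0,4): δ = 61.73°  ·
  (0,5): δ = 119.87°  ·
  (0,6): δ = 138.08°  ·
  (1,2): δ = 146.59°  ·
  (1,3): δ = 122.69°  ·
  (1,4): δ = 41.14°  ·
  (1,5): δ = 17.00°  ✓
  (1,6): δ = 35.21°  ·
  (2,3): δ = 156.10°  ·
  (2,4): δ = 74.55°  ·
  (2,5): δ = 16.41°  ✓
  (2,6): δ = 1.80°  ✓
  (3,4): δ = 98.44°  ·
  (3,5): δ = 40.30°  ·
  (3,6): δ = 22.10°  ✓
  (4,5): δ = 121.86°  ·
  (4,6): δ = 103.65°  ·
  (5,6): δ = 161.79°  ·
antipodal pairs: 5

count = 5; pairs: (0,3), (1,5), (2,5), (2,6), (3,6)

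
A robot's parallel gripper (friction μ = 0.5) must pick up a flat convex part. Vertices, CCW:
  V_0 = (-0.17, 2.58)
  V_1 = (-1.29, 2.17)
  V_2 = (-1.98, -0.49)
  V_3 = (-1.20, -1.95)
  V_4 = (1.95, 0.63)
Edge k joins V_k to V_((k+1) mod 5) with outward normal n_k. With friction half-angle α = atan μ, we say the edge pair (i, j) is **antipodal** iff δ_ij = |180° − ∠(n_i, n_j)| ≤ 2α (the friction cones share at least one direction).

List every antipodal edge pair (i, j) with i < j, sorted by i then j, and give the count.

α = atan 0.5 = 26.57°;  2α = 53.13°
n_0 = (-0.3438, +0.9391)
n_1 = (-0.9680, +0.2511)
n_2 = (-0.8820, -0.4712)
n_3 = (+0.6336, -0.7736)
n_4 = (+0.6770, +0.7360)
  (0,1): δ = 124.65°  ·
  (0,2): δ = 81.99°  ·
  (0,3): δ = 19.21°  ✓
  (0,4): δ = 117.29°  ·
  (1,2): δ = 137.34°  ·
  (1,3): δ = 36.14°  ✓
  (1,4): δ = 61.93°  ·
  (2,3): δ = 78.79°  ·
  (2,4): δ = 19.28°  ✓
  (3,4): δ = 81.93°  ·
antipodal pairs: 3

count = 3; pairs: (0,3), (1,3), (2,4)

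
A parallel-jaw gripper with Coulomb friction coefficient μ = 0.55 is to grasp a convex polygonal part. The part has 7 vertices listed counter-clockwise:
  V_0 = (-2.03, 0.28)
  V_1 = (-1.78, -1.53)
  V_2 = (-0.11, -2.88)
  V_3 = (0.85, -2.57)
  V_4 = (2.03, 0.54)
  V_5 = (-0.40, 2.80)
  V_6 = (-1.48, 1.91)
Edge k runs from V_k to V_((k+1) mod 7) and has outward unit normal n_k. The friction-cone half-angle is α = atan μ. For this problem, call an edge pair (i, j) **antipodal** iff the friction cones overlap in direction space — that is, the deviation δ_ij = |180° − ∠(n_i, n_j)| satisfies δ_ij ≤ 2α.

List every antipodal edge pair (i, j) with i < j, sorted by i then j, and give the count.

count = 7; pairs: (0,3), (0,4), (1,4), (2,5), (2,6), (3,5), (3,6)

α = atan 0.55 = 28.81°;  2α = 57.62°
n_0 = (-0.9906, -0.1368)
n_1 = (-0.6287, -0.7777)
n_2 = (+0.3073, -0.9516)
n_3 = (+0.9350, -0.3547)
n_4 = (+0.6810, +0.7323)
n_5 = (-0.6360, +0.7717)
n_6 = (-0.9475, +0.3197)
  (0,1): δ = 136.82°  ·
  (0,2): δ = 79.97°  ·
  (0,3): δ = 28.64°  ✓
  (0,4): δ = 39.21°  ✓
  (0,5): δ = 121.63°  ·
  (0,6): δ = 153.49°  ·
  (1,2): δ = 123.15°  ·
  (1,3): δ = 71.83°  ·
  (1,4): δ = 3.97°  ✓
  (1,5): δ = 78.44°  ·
  (1,6): δ = 110.31°  ·
  (2,3): δ = 128.67°  ·
  (2,4): δ = 60.82°  ·
  (2,5): δ = 21.59°  ✓
  (2,6): δ = 53.46°  ✓
  (3,4): δ = 112.15°  ·
  (3,5): δ = 29.73°  ✓
  (3,6): δ = 2.13°  ✓
  (4,5): δ = 97.58°  ·
  (4,6): δ = 65.72°  ·
  (5,6): δ = 148.14°  ·
antipodal pairs: 7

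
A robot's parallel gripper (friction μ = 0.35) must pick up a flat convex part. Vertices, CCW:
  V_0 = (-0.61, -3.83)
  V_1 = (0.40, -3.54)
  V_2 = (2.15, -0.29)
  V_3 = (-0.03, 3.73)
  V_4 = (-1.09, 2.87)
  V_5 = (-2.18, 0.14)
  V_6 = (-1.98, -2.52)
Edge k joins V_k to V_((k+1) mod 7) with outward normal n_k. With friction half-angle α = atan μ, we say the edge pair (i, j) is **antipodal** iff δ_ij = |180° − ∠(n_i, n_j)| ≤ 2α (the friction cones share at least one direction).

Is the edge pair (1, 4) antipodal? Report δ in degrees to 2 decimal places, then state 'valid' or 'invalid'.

δ = 6.54°, valid

α = atan 0.35 = 19.29°;  2α = 38.58°
edge 1: e_1 = (+1.75, +3.25);  n_1 = (+0.8805, -0.4741)
edge 4: e_4 = (-1.09, -2.73);  n_4 = (-0.9287, +0.3708)
∠(n_1, n_4) = 173.46°
δ = |180° − 173.46°| = 6.54°
6.54° ≤ 2α = 38.58°  →  valid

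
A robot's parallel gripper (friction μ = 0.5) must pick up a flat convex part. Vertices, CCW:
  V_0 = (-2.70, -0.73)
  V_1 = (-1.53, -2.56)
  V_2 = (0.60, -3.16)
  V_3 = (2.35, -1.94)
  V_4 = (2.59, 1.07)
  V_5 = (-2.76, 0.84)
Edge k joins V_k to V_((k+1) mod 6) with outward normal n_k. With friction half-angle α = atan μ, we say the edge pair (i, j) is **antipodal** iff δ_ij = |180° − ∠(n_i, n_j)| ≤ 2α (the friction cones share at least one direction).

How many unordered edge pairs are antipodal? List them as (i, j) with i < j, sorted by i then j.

α = atan 0.5 = 26.57°;  2α = 53.13°
n_0 = (-0.8425, -0.5387)
n_1 = (-0.2711, -0.9625)
n_2 = (+0.5719, -0.8203)
n_3 = (+0.9968, -0.0795)
n_4 = (-0.0430, +0.9991)
n_5 = (-0.9993, -0.0382)
  (0,1): δ = 138.32°  ·
  (0,2): δ = 87.71°  ·
  (0,3): δ = 37.15°  ✓
  (0,4): δ = 59.87°  ·
  (0,5): δ = 149.60°  ·
  (1,2): δ = 129.39°  ·
  (1,3): δ = 78.83°  ·
  (1,4): δ = 18.19°  ✓
  (1,5): δ = 107.92°  ·
  (2,3): δ = 129.44°  ·
  (2,4): δ = 32.42°  ✓
  (2,5): δ = 57.31°  ·
  (3,4): δ = 82.98°  ·
  (3,5): δ = 6.75°  ✓
  (4,5): δ = 90.27°  ·
antipodal pairs: 4

count = 4; pairs: (0,3), (1,4), (2,4), (3,5)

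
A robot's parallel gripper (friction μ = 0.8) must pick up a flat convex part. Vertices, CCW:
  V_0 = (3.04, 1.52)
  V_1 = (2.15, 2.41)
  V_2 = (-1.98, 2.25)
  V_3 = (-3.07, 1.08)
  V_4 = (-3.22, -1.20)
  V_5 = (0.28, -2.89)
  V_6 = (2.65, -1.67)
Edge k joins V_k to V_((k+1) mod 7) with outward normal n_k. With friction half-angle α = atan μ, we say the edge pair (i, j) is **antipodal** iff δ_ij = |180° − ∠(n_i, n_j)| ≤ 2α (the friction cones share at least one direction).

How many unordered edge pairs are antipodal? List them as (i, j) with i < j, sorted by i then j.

count = 11; pairs: (0,3), (0,4), (0,5), (1,4), (1,5), (2,4), (2,5), (2,6), (3,5), (3,6), (4,6)

α = atan 0.8 = 38.66°;  2α = 77.32°
n_0 = (+0.7071, +0.7071)
n_1 = (-0.0387, +0.9993)
n_2 = (-0.7317, +0.6816)
n_3 = (-0.9978, +0.0656)
n_4 = (-0.4348, -0.9005)
n_5 = (+0.4577, -0.8891)
n_6 = (+0.9926, -0.1214)
  (0,1): δ = 132.78°  ·
  (0,2): δ = 87.97°  ·
  (0,3): δ = 48.76°  ✓
  (0,4): δ = 19.23°  ✓
  (0,5): δ = 72.24°  ✓
  (0,6): δ = 128.03°  ·
  (1,2): δ = 135.19°  ·
  (1,3): δ = 95.98°  ·
  (1,4): δ = 27.99°  ✓
  (1,5): δ = 25.02°  ✓
  (1,6): δ = 80.81°  ·
  (2,3): δ = 140.79°  ·
  (2,4): δ = 72.80°  ✓
  (2,5): δ = 19.79°  ✓
  (2,6): δ = 36.00°  ✓
  (3,4): δ = 112.01°  ·
  (3,5): δ = 59.00°  ✓
  (3,6): δ = 3.21°  ✓
  (4,5): δ = 126.99°  ·
  (4,6): δ = 71.20°  ✓
  (5,6): δ = 124.21°  ·
antipodal pairs: 11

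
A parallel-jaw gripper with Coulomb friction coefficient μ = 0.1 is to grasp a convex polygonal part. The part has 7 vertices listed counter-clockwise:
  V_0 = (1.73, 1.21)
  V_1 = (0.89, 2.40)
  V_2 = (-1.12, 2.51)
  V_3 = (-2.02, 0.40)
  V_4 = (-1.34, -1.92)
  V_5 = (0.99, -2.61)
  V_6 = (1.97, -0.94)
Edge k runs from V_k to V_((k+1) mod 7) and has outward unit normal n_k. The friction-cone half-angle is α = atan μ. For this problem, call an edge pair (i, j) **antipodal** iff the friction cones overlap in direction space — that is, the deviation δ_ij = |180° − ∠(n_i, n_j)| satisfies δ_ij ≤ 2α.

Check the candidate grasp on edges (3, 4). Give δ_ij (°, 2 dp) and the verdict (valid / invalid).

δ = 122.83°, invalid

α = atan 0.1 = 5.71°;  2α = 11.42°
edge 3: e_3 = (+0.68, -2.32);  n_3 = (-0.9596, -0.2813)
edge 4: e_4 = (+2.33, -0.69);  n_4 = (-0.2839, -0.9588)
∠(n_3, n_4) = 57.17°
δ = |180° − 57.17°| = 122.83°
122.83° > 2α = 11.42°  →  invalid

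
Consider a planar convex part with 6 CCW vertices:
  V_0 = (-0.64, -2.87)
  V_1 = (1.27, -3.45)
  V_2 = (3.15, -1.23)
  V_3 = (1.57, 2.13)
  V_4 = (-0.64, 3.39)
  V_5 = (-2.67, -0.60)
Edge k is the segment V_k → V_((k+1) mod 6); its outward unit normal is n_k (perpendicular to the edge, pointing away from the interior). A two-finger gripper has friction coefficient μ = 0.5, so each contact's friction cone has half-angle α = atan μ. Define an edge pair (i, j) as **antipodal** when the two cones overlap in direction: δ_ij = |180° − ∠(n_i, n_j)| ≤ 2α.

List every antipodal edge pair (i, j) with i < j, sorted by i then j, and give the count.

count = 6; pairs: (0,2), (0,3), (1,4), (2,4), (2,5), (3,5)

α = atan 0.5 = 26.57°;  2α = 53.13°
n_0 = (-0.2906, -0.9569)
n_1 = (+0.7631, -0.6463)
n_2 = (+0.9049, +0.4255)
n_3 = (+0.4953, +0.8687)
n_4 = (-0.8913, +0.4535)
n_5 = (-0.7454, -0.6666)
  (0,1): δ = 113.37°  ·
  (0,2): δ = 47.92°  ✓
  (0,3): δ = 12.80°  ✓
  (0,4): δ = 79.93°  ·
  (0,5): δ = 148.70°  ·
  (1,2): δ = 114.56°  ·
  (1,3): δ = 79.43°  ·
  (1,4): δ = 13.29°  ✓
  (1,5): δ = 82.06°  ·
  (2,3): δ = 144.87°  ·
  (2,4): δ = 52.15°  ✓
  (2,5): δ = 16.62°  ✓
  (3,4): δ = 87.28°  ·
  (3,5): δ = 18.51°  ✓
  (4,5): δ = 111.23°  ·
antipodal pairs: 6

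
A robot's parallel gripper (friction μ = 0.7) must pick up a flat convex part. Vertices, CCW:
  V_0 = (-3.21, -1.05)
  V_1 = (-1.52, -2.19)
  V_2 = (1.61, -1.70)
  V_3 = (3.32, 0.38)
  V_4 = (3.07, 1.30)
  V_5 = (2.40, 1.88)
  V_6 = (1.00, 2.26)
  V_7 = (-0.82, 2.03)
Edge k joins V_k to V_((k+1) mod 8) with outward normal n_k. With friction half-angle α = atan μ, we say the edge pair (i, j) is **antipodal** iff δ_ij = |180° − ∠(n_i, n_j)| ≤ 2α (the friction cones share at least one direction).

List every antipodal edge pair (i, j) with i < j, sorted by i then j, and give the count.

count = 12; pairs: (0,3), (0,4), (0,5), (0,6), (1,4), (1,5), (1,6), (1,7), (2,5), (2,6), (2,7), (3,7)

α = atan 0.7 = 34.99°;  2α = 69.98°
n_0 = (-0.5592, -0.8290)
n_1 = (+0.1547, -0.9880)
n_2 = (+0.7725, -0.6351)
n_3 = (+0.9650, +0.2622)
n_4 = (+0.6545, +0.7561)
n_5 = (+0.2620, +0.9651)
n_6 = (-0.1254, +0.9921)
n_7 = (-0.7900, +0.6131)
  (0,1): δ = 137.10°  ·
  (0,2): δ = 95.42°  ·
  (0,3): δ = 40.80°  ✓
  (0,4): δ = 6.88°  ✓
  (0,5): δ = 18.82°  ✓
  (0,6): δ = 41.20°  ✓
  (0,7): δ = 86.19°  ·
  (1,2): δ = 138.32°  ·
  (1,3): δ = 83.70°  ·
  (1,4): δ = 49.78°  ✓
  (1,5): δ = 24.08°  ✓
  (1,6): δ = 1.69°  ✓
  (1,7): δ = 43.29°  ✓
  (2,3): δ = 125.37°  ·
  (2,4): δ = 91.46°  ·
  (2,5): δ = 65.76°  ✓
  (2,6): δ = 43.37°  ✓
  (2,7): δ = 1.61°  ✓
  (3,4): δ = 146.08°  ·
  (3,5): δ = 120.39°  ·
  (3,6): δ = 98.00°  ·
  (3,7): δ = 53.01°  ✓
  (4,5): δ = 154.30°  ·
  (4,6): δ = 131.92°  ·
  (4,7): δ = 86.93°  ·
  (5,6): δ = 157.61°  ·
  (5,7): δ = 112.62°  ·
  (6,7): δ = 135.01°  ·
antipodal pairs: 12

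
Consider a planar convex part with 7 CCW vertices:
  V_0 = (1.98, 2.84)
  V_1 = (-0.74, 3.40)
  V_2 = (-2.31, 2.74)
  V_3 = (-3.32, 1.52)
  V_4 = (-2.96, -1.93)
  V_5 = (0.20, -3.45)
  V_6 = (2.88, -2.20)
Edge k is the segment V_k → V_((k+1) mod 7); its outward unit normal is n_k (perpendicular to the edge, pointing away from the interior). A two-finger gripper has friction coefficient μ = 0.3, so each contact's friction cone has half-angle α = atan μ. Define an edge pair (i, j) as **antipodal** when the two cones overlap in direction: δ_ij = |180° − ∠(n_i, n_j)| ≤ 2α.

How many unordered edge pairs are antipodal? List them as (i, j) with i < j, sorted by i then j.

count = 4; pairs: (0,4), (1,5), (2,5), (3,6)

α = atan 0.3 = 16.70°;  2α = 33.40°
n_0 = (+0.2017, +0.9795)
n_1 = (-0.3875, +0.9219)
n_2 = (-0.7703, +0.6377)
n_3 = (-0.9946, -0.1038)
n_4 = (-0.4335, -0.9012)
n_5 = (+0.4227, -0.9063)
n_6 = (+0.9844, +0.1758)
  (0,1): δ = 145.57°  ·
  (0,2): δ = 117.99°  ·
  (0,3): δ = 72.41°  ·
  (0,4): δ = 14.05°  ✓
  (0,5): δ = 36.64°  ·
  (0,6): δ = 111.76°  ·
  (1,2): δ = 152.42°  ·
  (1,3): δ = 106.84°  ·
  (1,4): δ = 48.49°  ·
  (1,5): δ = 2.20°  ✓
  (1,6): δ = 77.32°  ·
  (2,3): δ = 134.42°  ·
  (2,4): δ = 76.07°  ·
  (2,5): δ = 25.37°  ✓
  (2,6): δ = 49.74°  ·
  (3,4): δ = 121.65°  ·
  (3,5): δ = 70.95°  ·
  (3,6): δ = 4.17°  ✓
  (4,5): δ = 129.31°  ·
  (4,6): δ = 54.19°  ·
  (5,6): δ = 104.88°  ·
antipodal pairs: 4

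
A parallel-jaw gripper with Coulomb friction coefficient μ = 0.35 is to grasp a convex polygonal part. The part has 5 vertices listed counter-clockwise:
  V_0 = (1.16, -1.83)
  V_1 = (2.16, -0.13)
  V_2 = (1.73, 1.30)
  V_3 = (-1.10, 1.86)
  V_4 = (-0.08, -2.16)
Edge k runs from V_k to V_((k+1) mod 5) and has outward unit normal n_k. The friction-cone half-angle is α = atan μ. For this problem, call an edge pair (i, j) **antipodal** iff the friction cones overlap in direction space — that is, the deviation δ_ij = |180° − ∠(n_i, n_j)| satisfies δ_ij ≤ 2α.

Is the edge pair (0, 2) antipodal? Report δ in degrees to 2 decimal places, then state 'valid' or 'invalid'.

δ = 70.73°, invalid

α = atan 0.35 = 19.29°;  2α = 38.58°
edge 0: e_0 = (+1.00, +1.70);  n_0 = (+0.8619, -0.5070)
edge 2: e_2 = (-2.83, +0.56);  n_2 = (+0.1941, +0.9810)
∠(n_0, n_2) = 109.27°
δ = |180° − 109.27°| = 70.73°
70.73° > 2α = 38.58°  →  invalid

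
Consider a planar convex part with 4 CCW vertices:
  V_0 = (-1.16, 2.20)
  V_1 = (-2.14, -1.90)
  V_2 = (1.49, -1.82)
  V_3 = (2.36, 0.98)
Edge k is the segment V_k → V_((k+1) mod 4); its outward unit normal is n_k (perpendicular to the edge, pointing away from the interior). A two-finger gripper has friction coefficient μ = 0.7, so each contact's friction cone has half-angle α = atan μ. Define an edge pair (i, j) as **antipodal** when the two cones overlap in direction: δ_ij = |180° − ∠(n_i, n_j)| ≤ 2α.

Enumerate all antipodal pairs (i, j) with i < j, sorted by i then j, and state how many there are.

count = 2; pairs: (0,2), (1,3)

α = atan 0.7 = 34.99°;  2α = 69.98°
n_0 = (-0.9726, +0.2325)
n_1 = (+0.0220, -0.9998)
n_2 = (+0.9550, -0.2967)
n_3 = (+0.3275, +0.9449)
  (0,1): δ = 75.29°  ·
  (0,2): δ = 3.82°  ✓
  (0,3): δ = 84.33°  ·
  (1,2): δ = 108.52°  ·
  (1,3): δ = 20.38°  ✓
  (2,3): δ = 91.86°  ·
antipodal pairs: 2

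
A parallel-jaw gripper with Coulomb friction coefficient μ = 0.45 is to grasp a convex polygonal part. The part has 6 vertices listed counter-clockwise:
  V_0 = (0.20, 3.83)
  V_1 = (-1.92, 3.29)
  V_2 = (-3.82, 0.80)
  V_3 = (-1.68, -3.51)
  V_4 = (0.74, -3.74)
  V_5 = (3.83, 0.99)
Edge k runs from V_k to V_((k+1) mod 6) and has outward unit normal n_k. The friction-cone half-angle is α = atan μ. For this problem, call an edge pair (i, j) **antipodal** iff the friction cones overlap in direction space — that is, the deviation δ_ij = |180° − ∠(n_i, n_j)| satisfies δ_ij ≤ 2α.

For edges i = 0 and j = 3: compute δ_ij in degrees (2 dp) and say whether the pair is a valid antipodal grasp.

α = atan 0.45 = 24.23°;  2α = 48.46°
edge 0: e_0 = (-2.12, -0.54);  n_0 = (-0.2468, +0.9691)
edge 3: e_3 = (+2.42, -0.23);  n_3 = (-0.0946, -0.9955)
∠(n_0, n_3) = 160.28°
δ = |180° − 160.28°| = 19.72°
19.72° ≤ 2α = 48.46°  →  valid

δ = 19.72°, valid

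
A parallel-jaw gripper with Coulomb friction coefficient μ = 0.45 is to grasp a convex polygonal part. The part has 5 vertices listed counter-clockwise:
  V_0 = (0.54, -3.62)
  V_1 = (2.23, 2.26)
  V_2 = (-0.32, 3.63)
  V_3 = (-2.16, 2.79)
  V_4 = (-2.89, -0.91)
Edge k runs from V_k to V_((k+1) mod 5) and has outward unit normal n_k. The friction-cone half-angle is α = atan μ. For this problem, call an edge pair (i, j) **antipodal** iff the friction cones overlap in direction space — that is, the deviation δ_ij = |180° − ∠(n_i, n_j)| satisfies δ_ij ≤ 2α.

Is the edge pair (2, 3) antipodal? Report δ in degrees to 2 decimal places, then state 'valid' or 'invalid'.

δ = 125.70°, invalid

α = atan 0.45 = 24.23°;  2α = 48.46°
edge 2: e_2 = (-1.84, -0.84);  n_2 = (-0.4153, +0.9097)
edge 3: e_3 = (-0.73, -3.70);  n_3 = (-0.9811, +0.1936)
∠(n_2, n_3) = 54.30°
δ = |180° − 54.30°| = 125.70°
125.70° > 2α = 48.46°  →  invalid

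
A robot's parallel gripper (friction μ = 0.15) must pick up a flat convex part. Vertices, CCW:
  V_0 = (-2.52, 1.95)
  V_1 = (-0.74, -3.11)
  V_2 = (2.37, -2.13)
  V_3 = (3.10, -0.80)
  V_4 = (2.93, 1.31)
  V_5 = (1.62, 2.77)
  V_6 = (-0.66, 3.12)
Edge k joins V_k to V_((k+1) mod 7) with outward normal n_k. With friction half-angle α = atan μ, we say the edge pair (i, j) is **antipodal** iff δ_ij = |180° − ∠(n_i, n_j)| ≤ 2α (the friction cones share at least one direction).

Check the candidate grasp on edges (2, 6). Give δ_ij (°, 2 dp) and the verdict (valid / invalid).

α = atan 0.15 = 8.53°;  2α = 17.06°
edge 2: e_2 = (+0.73, +1.33);  n_2 = (+0.8766, -0.4812)
edge 6: e_6 = (-1.86, -1.17);  n_6 = (-0.5325, +0.8465)
∠(n_2, n_6) = 150.93°
δ = |180° − 150.93°| = 29.07°
29.07° > 2α = 17.06°  →  invalid

δ = 29.07°, invalid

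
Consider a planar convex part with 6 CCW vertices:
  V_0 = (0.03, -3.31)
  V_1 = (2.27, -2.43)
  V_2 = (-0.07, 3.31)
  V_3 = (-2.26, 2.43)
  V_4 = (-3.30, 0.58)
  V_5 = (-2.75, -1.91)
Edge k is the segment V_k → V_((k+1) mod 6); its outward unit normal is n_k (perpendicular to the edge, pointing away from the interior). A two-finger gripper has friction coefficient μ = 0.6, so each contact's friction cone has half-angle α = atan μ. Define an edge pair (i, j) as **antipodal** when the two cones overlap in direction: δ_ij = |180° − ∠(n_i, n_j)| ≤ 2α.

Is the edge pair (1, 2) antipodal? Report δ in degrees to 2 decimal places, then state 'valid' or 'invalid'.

α = atan 0.6 = 30.96°;  2α = 61.93°
edge 1: e_1 = (-2.34, +5.74);  n_1 = (+0.9260, +0.3775)
edge 2: e_2 = (-2.19, -0.88);  n_2 = (-0.3729, +0.9279)
∠(n_1, n_2) = 89.71°
δ = |180° − 89.71°| = 90.29°
90.29° > 2α = 61.93°  →  invalid

δ = 90.29°, invalid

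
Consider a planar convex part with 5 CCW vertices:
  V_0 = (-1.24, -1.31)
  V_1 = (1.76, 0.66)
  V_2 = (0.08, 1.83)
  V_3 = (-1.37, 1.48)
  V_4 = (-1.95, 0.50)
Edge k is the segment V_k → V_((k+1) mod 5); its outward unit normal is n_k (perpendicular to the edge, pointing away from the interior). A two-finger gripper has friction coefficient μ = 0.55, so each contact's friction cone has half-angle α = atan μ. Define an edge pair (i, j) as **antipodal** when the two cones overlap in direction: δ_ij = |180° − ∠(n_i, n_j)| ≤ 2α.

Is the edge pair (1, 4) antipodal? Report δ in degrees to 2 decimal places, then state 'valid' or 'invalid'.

α = atan 0.55 = 28.81°;  2α = 57.62°
edge 1: e_1 = (-1.68, +1.17);  n_1 = (+0.5715, +0.8206)
edge 4: e_4 = (+0.71, -1.81);  n_4 = (-0.9309, -0.3652)
∠(n_1, n_4) = 146.27°
δ = |180° − 146.27°| = 33.73°
33.73° ≤ 2α = 57.62°  →  valid

δ = 33.73°, valid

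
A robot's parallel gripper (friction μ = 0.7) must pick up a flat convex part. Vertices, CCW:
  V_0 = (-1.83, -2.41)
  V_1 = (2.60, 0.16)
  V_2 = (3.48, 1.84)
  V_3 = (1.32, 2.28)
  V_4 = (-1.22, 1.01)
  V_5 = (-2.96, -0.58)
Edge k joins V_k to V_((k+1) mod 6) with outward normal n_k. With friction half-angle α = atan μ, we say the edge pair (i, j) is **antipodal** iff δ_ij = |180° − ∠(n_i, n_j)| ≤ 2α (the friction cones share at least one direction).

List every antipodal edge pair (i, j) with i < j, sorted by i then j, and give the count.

count = 7; pairs: (0,2), (0,3), (0,4), (1,3), (1,4), (1,5), (2,5)

α = atan 0.7 = 34.99°;  2α = 69.98°
n_0 = (+0.5018, -0.8650)
n_1 = (+0.8858, -0.4640)
n_2 = (+0.1996, +0.9799)
n_3 = (-0.4472, +0.8944)
n_4 = (-0.6746, +0.7382)
n_5 = (-0.8509, -0.5254)
  (0,1): δ = 147.77°  ·
  (0,2): δ = 41.63°  ✓
  (0,3): δ = 3.55°  ✓
  (0,4): δ = 12.30°  ✓
  (0,5): δ = 91.58°  ·
  (1,2): δ = 73.87°  ·
  (1,3): δ = 35.79°  ✓
  (1,4): δ = 19.93°  ✓
  (1,5): δ = 59.34°  ✓
  (2,3): δ = 141.92°  ·
  (2,4): δ = 126.07°  ·
  (2,5): δ = 46.79°  ✓
  (3,4): δ = 164.14°  ·
  (3,5): δ = 84.87°  ·
  (4,5): δ = 100.73°  ·
antipodal pairs: 7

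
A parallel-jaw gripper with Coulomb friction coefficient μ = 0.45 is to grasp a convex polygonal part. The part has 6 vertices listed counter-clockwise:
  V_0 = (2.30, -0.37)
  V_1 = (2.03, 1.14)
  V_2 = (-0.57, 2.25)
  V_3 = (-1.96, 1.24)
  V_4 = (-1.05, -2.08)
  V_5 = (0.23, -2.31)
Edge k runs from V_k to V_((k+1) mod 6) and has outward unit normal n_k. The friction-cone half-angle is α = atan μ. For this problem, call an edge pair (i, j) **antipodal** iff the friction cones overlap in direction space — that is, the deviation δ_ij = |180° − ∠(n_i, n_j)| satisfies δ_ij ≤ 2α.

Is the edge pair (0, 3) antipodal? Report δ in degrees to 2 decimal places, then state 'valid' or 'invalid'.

δ = 5.19°, valid

α = atan 0.45 = 24.23°;  2α = 48.46°
edge 0: e_0 = (-0.27, +1.51);  n_0 = (+0.9844, +0.1760)
edge 3: e_3 = (+0.91, -3.32);  n_3 = (-0.9644, -0.2643)
∠(n_0, n_3) = 174.81°
δ = |180° − 174.81°| = 5.19°
5.19° ≤ 2α = 48.46°  →  valid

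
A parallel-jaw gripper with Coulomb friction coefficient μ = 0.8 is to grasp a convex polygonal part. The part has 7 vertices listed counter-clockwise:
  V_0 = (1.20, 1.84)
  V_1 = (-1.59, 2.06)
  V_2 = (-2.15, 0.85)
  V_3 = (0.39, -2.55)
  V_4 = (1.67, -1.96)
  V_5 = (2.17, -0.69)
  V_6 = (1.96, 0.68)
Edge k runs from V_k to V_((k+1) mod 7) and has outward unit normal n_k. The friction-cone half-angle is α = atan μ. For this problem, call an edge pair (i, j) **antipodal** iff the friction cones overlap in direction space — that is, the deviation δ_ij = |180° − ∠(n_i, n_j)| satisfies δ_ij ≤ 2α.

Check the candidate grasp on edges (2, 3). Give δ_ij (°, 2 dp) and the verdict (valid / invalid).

δ = 102.02°, invalid

α = atan 0.8 = 38.66°;  2α = 77.32°
edge 2: e_2 = (+2.54, -3.40);  n_2 = (-0.8011, -0.5985)
edge 3: e_3 = (+1.28, +0.59);  n_3 = (+0.4186, -0.9082)
∠(n_2, n_3) = 77.98°
δ = |180° − 77.98°| = 102.02°
102.02° > 2α = 77.32°  →  invalid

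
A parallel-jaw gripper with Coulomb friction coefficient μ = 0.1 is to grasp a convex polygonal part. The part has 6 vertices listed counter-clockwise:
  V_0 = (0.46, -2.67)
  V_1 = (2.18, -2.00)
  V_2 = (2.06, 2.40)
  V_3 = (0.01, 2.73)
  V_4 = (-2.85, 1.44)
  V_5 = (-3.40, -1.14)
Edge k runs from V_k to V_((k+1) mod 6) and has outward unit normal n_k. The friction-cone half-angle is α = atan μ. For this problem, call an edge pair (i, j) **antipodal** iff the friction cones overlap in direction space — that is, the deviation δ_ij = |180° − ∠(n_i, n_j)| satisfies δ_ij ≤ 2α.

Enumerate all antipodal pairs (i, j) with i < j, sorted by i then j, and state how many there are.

α = atan 0.1 = 5.71°;  2α = 11.42°
n_0 = (+0.3630, -0.9318)
n_1 = (+0.9996, +0.0273)
n_2 = (+0.1589, +0.9873)
n_3 = (-0.4112, +0.9116)
n_4 = (-0.9780, +0.2085)
n_5 = (-0.3685, -0.9296)
  (0,1): δ = 109.72°  ·
  (0,2): δ = 30.43°  ·
  (0,3): δ = 3.00°  ✓
  (0,4): δ = 56.68°  ·
  (0,5): δ = 137.10°  ·
  (1,2): δ = 100.71°  ·
  (1,3): δ = 67.28°  ·
  (1,4): δ = 13.60°  ·
  (1,5): δ = 66.82°  ·
  (2,3): δ = 146.58°  ·
  (2,4): δ = 92.89°  ·
  (2,5): δ = 12.48°  ·
  (3,4): δ = 126.31°  ·
  (3,5): δ = 45.90°  ·
  (4,5): δ = 99.59°  ·
antipodal pairs: 1

count = 1; pairs: (0,3)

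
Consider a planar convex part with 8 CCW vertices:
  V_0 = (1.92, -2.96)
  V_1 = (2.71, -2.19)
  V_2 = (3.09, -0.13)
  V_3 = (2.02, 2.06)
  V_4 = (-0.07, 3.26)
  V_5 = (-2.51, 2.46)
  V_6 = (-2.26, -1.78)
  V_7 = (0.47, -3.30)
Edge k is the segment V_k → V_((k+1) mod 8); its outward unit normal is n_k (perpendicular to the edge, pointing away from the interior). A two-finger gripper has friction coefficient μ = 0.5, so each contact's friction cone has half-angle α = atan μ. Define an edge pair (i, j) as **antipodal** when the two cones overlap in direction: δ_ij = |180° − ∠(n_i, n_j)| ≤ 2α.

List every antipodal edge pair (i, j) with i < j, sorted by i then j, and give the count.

α = atan 0.5 = 26.57°;  2α = 53.13°
n_0 = (+0.6980, -0.7161)
n_1 = (+0.9834, -0.1814)
n_2 = (+0.8985, +0.4390)
n_3 = (+0.4979, +0.8672)
n_4 = (-0.3116, +0.9502)
n_5 = (-0.9983, -0.0589)
n_6 = (-0.4865, -0.8737)
n_7 = (+0.2283, -0.9736)
  (0,1): δ = 144.72°  ·
  (0,2): δ = 108.23°  ·
  (0,3): δ = 74.13°  ·
  (0,4): δ = 26.11°  ✓
  (0,5): δ = 49.11°  ✓
  (0,6): δ = 106.63°  ·
  (0,7): δ = 148.93°  ·
  (1,2): δ = 143.51°  ·
  (1,3): δ = 109.41°  ·
  (1,4): δ = 61.40°  ·
  (1,5): δ = 13.83°  ✓
  (1,6): δ = 71.34°  ·
  (1,7): δ = 113.65°  ·
  (2,3): δ = 145.90°  ·
  (2,4): δ = 97.89°  ·
  (2,5): δ = 22.67°  ✓
  (2,6): δ = 34.85°  ✓
  (2,7): δ = 77.16°  ·
  (3,4): δ = 131.98°  ·
  (3,5): δ = 56.76°  ·
  (3,6): δ = 0.75°  ✓
  (3,7): δ = 43.06°  ✓
  (4,5): δ = 104.78°  ·
  (4,6): δ = 47.26°  ✓
  (4,7): δ = 4.96°  ✓
  (5,6): δ = 122.48°  ·
  (5,7): δ = 80.18°  ·
  (6,7): δ = 137.70°  ·
antipodal pairs: 9

count = 9; pairs: (0,4), (0,5), (1,5), (2,5), (2,6), (3,6), (3,7), (4,6), (4,7)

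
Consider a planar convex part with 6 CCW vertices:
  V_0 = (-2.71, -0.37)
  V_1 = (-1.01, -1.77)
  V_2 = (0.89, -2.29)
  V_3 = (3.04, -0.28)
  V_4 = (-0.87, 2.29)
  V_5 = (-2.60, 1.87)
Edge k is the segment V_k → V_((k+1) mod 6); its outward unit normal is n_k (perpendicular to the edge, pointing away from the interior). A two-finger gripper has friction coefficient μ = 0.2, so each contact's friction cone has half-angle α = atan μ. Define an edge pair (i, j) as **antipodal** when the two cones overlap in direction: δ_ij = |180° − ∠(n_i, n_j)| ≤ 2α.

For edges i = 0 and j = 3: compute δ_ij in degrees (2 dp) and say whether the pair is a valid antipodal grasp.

α = atan 0.2 = 11.31°;  2α = 22.62°
edge 0: e_0 = (+1.70, -1.40);  n_0 = (-0.6357, -0.7719)
edge 3: e_3 = (-3.91, +2.57);  n_3 = (+0.5493, +0.8356)
∠(n_0, n_3) = 173.84°
δ = |180° − 173.84°| = 6.16°
6.16° ≤ 2α = 22.62°  →  valid

δ = 6.16°, valid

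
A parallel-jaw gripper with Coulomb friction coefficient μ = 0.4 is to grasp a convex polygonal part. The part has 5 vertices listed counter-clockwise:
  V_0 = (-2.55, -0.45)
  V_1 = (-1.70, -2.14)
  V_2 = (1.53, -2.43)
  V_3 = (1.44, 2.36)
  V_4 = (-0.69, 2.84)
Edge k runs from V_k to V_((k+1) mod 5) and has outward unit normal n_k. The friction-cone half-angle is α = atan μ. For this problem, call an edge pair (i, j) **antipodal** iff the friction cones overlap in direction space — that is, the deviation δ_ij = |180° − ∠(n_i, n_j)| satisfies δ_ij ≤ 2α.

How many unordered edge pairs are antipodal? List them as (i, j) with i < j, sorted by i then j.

count = 3; pairs: (0,2), (1,3), (2,4)

α = atan 0.4 = 21.80°;  2α = 43.60°
n_0 = (-0.8934, -0.4493)
n_1 = (-0.0894, -0.9960)
n_2 = (+0.9998, +0.0188)
n_3 = (+0.2198, +0.9755)
n_4 = (-0.8705, +0.4921)
  (0,1): δ = 121.83°  ·
  (0,2): δ = 25.62°  ✓
  (0,3): δ = 50.60°  ·
  (0,4): δ = 123.82°  ·
  (1,2): δ = 83.79°  ·
  (1,3): δ = 7.57°  ✓
  (1,4): δ = 65.65°  ·
  (2,3): δ = 103.78°  ·
  (2,4): δ = 30.56°  ✓
  (3,4): δ = 106.78°  ·
antipodal pairs: 3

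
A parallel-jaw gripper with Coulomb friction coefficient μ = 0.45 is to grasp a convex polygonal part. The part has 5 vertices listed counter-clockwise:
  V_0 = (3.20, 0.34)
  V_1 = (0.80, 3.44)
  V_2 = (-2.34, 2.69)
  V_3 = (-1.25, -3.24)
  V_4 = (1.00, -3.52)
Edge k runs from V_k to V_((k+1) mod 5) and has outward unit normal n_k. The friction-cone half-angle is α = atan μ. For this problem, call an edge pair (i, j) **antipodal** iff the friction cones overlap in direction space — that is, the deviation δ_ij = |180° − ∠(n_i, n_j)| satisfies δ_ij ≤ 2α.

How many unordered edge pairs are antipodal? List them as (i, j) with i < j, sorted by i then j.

α = atan 0.45 = 24.23°;  2α = 48.46°
n_0 = (+0.7907, +0.6122)
n_1 = (-0.2323, +0.9726)
n_2 = (-0.9835, -0.1808)
n_3 = (-0.1235, -0.9923)
n_4 = (+0.8688, -0.4952)
  (0,1): δ = 114.31°  ·
  (0,2): δ = 27.33°  ✓
  (0,3): δ = 45.16°  ✓
  (0,4): δ = 112.57°  ·
  (1,2): δ = 93.02°  ·
  (1,3): δ = 20.53°  ✓
  (1,4): δ = 46.89°  ✓
  (2,3): δ = 107.51°  ·
  (2,4): δ = 40.10°  ✓
  (3,4): δ = 112.59°  ·
antipodal pairs: 5

count = 5; pairs: (0,2), (0,3), (1,3), (1,4), (2,4)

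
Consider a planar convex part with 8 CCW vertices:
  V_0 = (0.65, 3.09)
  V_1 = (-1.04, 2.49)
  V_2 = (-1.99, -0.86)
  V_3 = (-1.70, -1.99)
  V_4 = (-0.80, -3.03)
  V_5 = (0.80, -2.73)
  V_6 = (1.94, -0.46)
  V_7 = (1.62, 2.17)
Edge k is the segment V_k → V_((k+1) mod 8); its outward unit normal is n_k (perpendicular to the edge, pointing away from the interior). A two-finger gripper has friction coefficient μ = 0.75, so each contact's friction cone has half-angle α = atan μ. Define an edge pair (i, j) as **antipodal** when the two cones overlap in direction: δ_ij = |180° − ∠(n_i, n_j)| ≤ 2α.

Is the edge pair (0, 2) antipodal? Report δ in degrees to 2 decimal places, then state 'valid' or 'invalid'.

α = atan 0.75 = 36.87°;  2α = 73.74°
edge 0: e_0 = (-1.69, -0.60);  n_0 = (-0.3346, +0.9424)
edge 2: e_2 = (+0.29, -1.13);  n_2 = (-0.9686, -0.2486)
∠(n_0, n_2) = 84.85°
δ = |180° − 84.85°| = 95.15°
95.15° > 2α = 73.74°  →  invalid

δ = 95.15°, invalid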